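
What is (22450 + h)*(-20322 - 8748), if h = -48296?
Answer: 751343220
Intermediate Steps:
(22450 + h)*(-20322 - 8748) = (22450 - 48296)*(-20322 - 8748) = -25846*(-29070) = 751343220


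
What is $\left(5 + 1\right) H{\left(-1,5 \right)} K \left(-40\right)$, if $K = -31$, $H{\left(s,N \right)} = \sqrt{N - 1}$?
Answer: $14880$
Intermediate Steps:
$H{\left(s,N \right)} = \sqrt{-1 + N}$
$\left(5 + 1\right) H{\left(-1,5 \right)} K \left(-40\right) = \left(5 + 1\right) \sqrt{-1 + 5} \left(-31\right) \left(-40\right) = 6 \sqrt{4} \left(-31\right) \left(-40\right) = 6 \cdot 2 \left(-31\right) \left(-40\right) = 12 \left(-31\right) \left(-40\right) = \left(-372\right) \left(-40\right) = 14880$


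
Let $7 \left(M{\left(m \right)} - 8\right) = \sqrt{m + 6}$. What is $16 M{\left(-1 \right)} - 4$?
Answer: $124 + \frac{16 \sqrt{5}}{7} \approx 129.11$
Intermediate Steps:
$M{\left(m \right)} = 8 + \frac{\sqrt{6 + m}}{7}$ ($M{\left(m \right)} = 8 + \frac{\sqrt{m + 6}}{7} = 8 + \frac{\sqrt{6 + m}}{7}$)
$16 M{\left(-1 \right)} - 4 = 16 \left(8 + \frac{\sqrt{6 - 1}}{7}\right) - 4 = 16 \left(8 + \frac{\sqrt{5}}{7}\right) - 4 = \left(128 + \frac{16 \sqrt{5}}{7}\right) - 4 = 124 + \frac{16 \sqrt{5}}{7}$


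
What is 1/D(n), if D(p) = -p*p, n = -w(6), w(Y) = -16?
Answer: -1/256 ≈ -0.0039063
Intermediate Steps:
n = 16 (n = -1*(-16) = 16)
D(p) = -p²
1/D(n) = 1/(-1*16²) = 1/(-1*256) = 1/(-256) = -1/256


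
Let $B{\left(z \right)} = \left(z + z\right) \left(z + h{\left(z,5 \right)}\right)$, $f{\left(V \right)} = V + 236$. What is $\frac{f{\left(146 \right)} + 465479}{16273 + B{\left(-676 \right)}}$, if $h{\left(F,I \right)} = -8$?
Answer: $\frac{465861}{941041} \approx 0.49505$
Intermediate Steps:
$f{\left(V \right)} = 236 + V$
$B{\left(z \right)} = 2 z \left(-8 + z\right)$ ($B{\left(z \right)} = \left(z + z\right) \left(z - 8\right) = 2 z \left(-8 + z\right)$)
$\frac{f{\left(146 \right)} + 465479}{16273 + B{\left(-676 \right)}} = \frac{\left(236 + 146\right) + 465479}{16273 + 2 \left(-676\right) \left(-8 - 676\right)} = \frac{382 + 465479}{16273 + 2 \left(-676\right) \left(-684\right)} = \frac{465861}{16273 + 924768} = \frac{465861}{941041}$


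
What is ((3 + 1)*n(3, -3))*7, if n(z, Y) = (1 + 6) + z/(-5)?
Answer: 896/5 ≈ 179.20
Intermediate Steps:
n(z, Y) = 7 - z/5 (n(z, Y) = 7 + z*(-⅕) = 7 - z/5)
((3 + 1)*n(3, -3))*7 = ((3 + 1)*(7 - ⅕*3))*7 = (4*(7 - ⅗))*7 = (4*(32/5))*7 = (128/5)*7 = 896/5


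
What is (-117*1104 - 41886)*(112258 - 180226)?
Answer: 11626198272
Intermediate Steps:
(-117*1104 - 41886)*(112258 - 180226) = (-129168 - 41886)*(-67968) = -171054*(-67968) = 11626198272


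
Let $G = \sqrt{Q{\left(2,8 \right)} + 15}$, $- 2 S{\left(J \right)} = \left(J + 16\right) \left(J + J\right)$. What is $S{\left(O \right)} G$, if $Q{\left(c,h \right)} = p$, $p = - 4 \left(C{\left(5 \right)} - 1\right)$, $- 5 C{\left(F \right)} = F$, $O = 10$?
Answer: $- 260 \sqrt{23} \approx -1246.9$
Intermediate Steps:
$C{\left(F \right)} = - \frac{F}{5}$
$p = 8$ ($p = - 4 \left(\left(- \frac{1}{5}\right) 5 - 1\right) = - 4 \left(-1 - 1\right) = \left(-4\right) \left(-2\right) = 8$)
$Q{\left(c,h \right)} = 8$
$S{\left(J \right)} = - J \left(16 + J\right)$ ($S{\left(J \right)} = - \frac{\left(J + 16\right) \left(J + J\right)}{2} = - \frac{\left(16 + J\right) 2 J}{2} = - \frac{2 J \left(16 + J\right)}{2} = - J \left(16 + J\right)$)
$G = \sqrt{23}$ ($G = \sqrt{8 + 15} = \sqrt{23} \approx 4.7958$)
$S{\left(O \right)} G = \left(-1\right) 10 \left(16 + 10\right) \sqrt{23} = \left(-1\right) 10 \cdot 26 \sqrt{23} = - 260 \sqrt{23}$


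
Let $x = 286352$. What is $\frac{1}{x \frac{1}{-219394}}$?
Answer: $- \frac{109697}{143176} \approx -0.76617$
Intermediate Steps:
$\frac{1}{x \frac{1}{-219394}} = \frac{1}{286352 \frac{1}{-219394}} = \frac{1}{286352 \left(- \frac{1}{219394}\right)} = \frac{1}{- \frac{143176}{109697}} = - \frac{109697}{143176}$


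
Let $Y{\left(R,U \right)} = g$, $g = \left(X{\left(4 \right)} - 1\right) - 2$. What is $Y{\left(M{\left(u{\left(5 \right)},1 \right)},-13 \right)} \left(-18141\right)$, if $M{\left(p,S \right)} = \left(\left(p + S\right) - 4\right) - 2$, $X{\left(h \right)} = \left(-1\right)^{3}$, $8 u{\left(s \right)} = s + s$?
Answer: $72564$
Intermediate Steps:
$u{\left(s \right)} = \frac{s}{4}$ ($u{\left(s \right)} = \frac{s + s}{8} = \frac{2 s}{8} = \frac{s}{4}$)
$X{\left(h \right)} = -1$
$M{\left(p,S \right)} = -6 + S + p$ ($M{\left(p,S \right)} = \left(\left(S + p\right) - 4\right) - 2 = \left(-4 + S + p\right) - 2 = -6 + S + p$)
$g = -4$ ($g = \left(-1 - 1\right) - 2 = -2 - 2 = -4$)
$Y{\left(R,U \right)} = -4$
$Y{\left(M{\left(u{\left(5 \right)},1 \right)},-13 \right)} \left(-18141\right) = \left(-4\right) \left(-18141\right) = 72564$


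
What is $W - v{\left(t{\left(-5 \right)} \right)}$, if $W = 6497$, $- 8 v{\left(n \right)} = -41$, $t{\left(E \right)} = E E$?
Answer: $\frac{51935}{8} \approx 6491.9$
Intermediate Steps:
$t{\left(E \right)} = E^{2}$
$v{\left(n \right)} = \frac{41}{8}$ ($v{\left(n \right)} = \left(- \frac{1}{8}\right) \left(-41\right) = \frac{41}{8}$)
$W - v{\left(t{\left(-5 \right)} \right)} = 6497 - \frac{41}{8} = \frac{51935}{8}$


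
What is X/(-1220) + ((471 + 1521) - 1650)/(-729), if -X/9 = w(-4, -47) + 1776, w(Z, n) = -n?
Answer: 1282607/98820 ≈ 12.979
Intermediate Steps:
X = -16407 (X = -9*(-1*(-47) + 1776) = -9*(47 + 1776) = -9*1823 = -16407)
X/(-1220) + ((471 + 1521) - 1650)/(-729) = -16407/(-1220) + ((471 + 1521) - 1650)/(-729) = -16407*(-1/1220) + (1992 - 1650)*(-1/729) = 16407/1220 + 342*(-1/729) = 16407/1220 - 38/81 = 1282607/98820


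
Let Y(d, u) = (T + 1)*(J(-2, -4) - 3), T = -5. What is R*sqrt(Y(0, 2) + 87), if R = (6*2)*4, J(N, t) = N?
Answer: 48*sqrt(107) ≈ 496.52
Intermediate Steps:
Y(d, u) = 20 (Y(d, u) = (-5 + 1)*(-2 - 3) = -4*(-5) = 20)
R = 48 (R = 12*4 = 48)
R*sqrt(Y(0, 2) + 87) = 48*sqrt(20 + 87) = 48*sqrt(107)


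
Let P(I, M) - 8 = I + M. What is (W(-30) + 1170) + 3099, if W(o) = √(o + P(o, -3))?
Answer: 4269 + I*√55 ≈ 4269.0 + 7.4162*I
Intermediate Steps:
P(I, M) = 8 + I + M (P(I, M) = 8 + (I + M) = 8 + I + M)
W(o) = √(5 + 2*o) (W(o) = √(o + (8 + o - 3)) = √(o + (5 + o)) = √(5 + 2*o))
(W(-30) + 1170) + 3099 = (√(5 + 2*(-30)) + 1170) + 3099 = (√(5 - 60) + 1170) + 3099 = (√(-55) + 1170) + 3099 = (I*√55 + 1170) + 3099 = (1170 + I*√55) + 3099 = 4269 + I*√55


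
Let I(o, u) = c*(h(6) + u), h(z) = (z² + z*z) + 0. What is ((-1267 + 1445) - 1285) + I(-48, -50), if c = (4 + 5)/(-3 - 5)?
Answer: -4527/4 ≈ -1131.8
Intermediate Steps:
h(z) = 2*z² (h(z) = (z² + z²) + 0 = 2*z² + 0 = 2*z²)
c = -9/8 (c = 9/(-8) = 9*(-⅛) = -9/8 ≈ -1.1250)
I(o, u) = -81 - 9*u/8 (I(o, u) = -9*(2*6² + u)/8 = -9*(2*36 + u)/8 = -9*(72 + u)/8 = -81 - 9*u/8)
((-1267 + 1445) - 1285) + I(-48, -50) = ((-1267 + 1445) - 1285) + (-81 - 9/8*(-50)) = (178 - 1285) + (-81 + 225/4) = -1107 - 99/4 = -4527/4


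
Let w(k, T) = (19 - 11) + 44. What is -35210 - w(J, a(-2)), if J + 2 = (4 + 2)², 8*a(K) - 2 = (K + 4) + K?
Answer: -35262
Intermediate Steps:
a(K) = ¾ + K/4 (a(K) = ¼ + ((K + 4) + K)/8 = ¼ + ((4 + K) + K)/8 = ¼ + (4 + 2*K)/8 = ¼ + (½ + K/4) = ¾ + K/4)
J = 34 (J = -2 + (4 + 2)² = -2 + 6² = -2 + 36 = 34)
w(k, T) = 52 (w(k, T) = 8 + 44 = 52)
-35210 - w(J, a(-2)) = -35210 - 1*52 = -35210 - 52 = -35262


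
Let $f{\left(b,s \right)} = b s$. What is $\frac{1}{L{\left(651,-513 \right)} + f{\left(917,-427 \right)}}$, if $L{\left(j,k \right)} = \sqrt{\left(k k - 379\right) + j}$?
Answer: $- \frac{2989}{1170367840} - \frac{\sqrt{263441}}{153318187040} \approx -2.5572 \cdot 10^{-6}$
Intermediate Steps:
$L{\left(j,k \right)} = \sqrt{-379 + j + k^{2}}$ ($L{\left(j,k \right)} = \sqrt{\left(k^{2} - 379\right) + j} = \sqrt{\left(-379 + k^{2}\right) + j} = \sqrt{-379 + j + k^{2}}$)
$\frac{1}{L{\left(651,-513 \right)} + f{\left(917,-427 \right)}} = \frac{1}{\sqrt{-379 + 651 + \left(-513\right)^{2}} + 917 \left(-427\right)} = \frac{1}{\sqrt{-379 + 651 + 263169} - 391559} = \frac{1}{\sqrt{263441} - 391559} = \frac{1}{-391559 + \sqrt{263441}}$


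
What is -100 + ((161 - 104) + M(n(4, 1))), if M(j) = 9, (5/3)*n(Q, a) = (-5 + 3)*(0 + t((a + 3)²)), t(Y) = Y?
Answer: -34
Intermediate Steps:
n(Q, a) = -6*(3 + a)²/5 (n(Q, a) = 3*((-5 + 3)*(0 + (a + 3)²))/5 = 3*(-2*(0 + (3 + a)²))/5 = 3*(-2*(3 + a)²)/5 = -6*(3 + a)²/5)
-100 + ((161 - 104) + M(n(4, 1))) = -100 + ((161 - 104) + 9) = -100 + (57 + 9) = -100 + 66 = -34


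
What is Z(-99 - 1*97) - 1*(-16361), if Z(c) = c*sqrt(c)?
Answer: 16361 - 2744*I ≈ 16361.0 - 2744.0*I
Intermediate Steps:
Z(c) = c**(3/2)
Z(-99 - 1*97) - 1*(-16361) = (-99 - 1*97)**(3/2) - 1*(-16361) = (-99 - 97)**(3/2) + 16361 = (-196)**(3/2) + 16361 = -2744*I + 16361 = 16361 - 2744*I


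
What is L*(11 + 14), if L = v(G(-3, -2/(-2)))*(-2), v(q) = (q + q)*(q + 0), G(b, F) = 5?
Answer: -2500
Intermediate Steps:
v(q) = 2*q² (v(q) = (2*q)*q = 2*q²)
L = -100 (L = (2*5²)*(-2) = (2*25)*(-2) = 50*(-2) = -100)
L*(11 + 14) = -100*(11 + 14) = -100*25 = -2500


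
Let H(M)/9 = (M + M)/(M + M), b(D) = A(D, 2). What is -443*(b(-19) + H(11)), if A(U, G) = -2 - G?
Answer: -2215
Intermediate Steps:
b(D) = -4 (b(D) = -2 - 1*2 = -2 - 2 = -4)
H(M) = 9 (H(M) = 9*((M + M)/(M + M)) = 9*((2*M)/((2*M))) = 9*((2*M)*(1/(2*M))) = 9*1 = 9)
-443*(b(-19) + H(11)) = -443*(-4 + 9) = -443*5 = -2215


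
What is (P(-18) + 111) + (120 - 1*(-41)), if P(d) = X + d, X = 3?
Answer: 257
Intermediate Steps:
P(d) = 3 + d
(P(-18) + 111) + (120 - 1*(-41)) = ((3 - 18) + 111) + (120 - 1*(-41)) = (-15 + 111) + (120 + 41) = 96 + 161 = 257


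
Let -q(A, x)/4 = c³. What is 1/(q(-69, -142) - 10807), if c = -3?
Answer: -1/10699 ≈ -9.3467e-5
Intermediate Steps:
q(A, x) = 108 (q(A, x) = -4*(-3)³ = -4*(-27) = 108)
1/(q(-69, -142) - 10807) = 1/(108 - 10807) = 1/(-10699) = -1/10699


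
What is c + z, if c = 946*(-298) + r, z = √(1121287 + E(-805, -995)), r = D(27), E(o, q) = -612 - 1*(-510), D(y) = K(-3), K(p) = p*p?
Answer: -281899 + √1121185 ≈ -2.8084e+5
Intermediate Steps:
K(p) = p²
D(y) = 9 (D(y) = (-3)² = 9)
E(o, q) = -102 (E(o, q) = -612 + 510 = -102)
r = 9
z = √1121185 (z = √(1121287 - 102) = √1121185 ≈ 1058.9)
c = -281899 (c = 946*(-298) + 9 = -281908 + 9 = -281899)
c + z = -281899 + √1121185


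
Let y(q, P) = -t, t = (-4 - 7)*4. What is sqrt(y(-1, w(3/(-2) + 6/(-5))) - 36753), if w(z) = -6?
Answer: I*sqrt(36709) ≈ 191.6*I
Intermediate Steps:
t = -44 (t = -11*4 = -44)
y(q, P) = 44 (y(q, P) = -1*(-44) = 44)
sqrt(y(-1, w(3/(-2) + 6/(-5))) - 36753) = sqrt(44 - 36753) = sqrt(-36709) = I*sqrt(36709)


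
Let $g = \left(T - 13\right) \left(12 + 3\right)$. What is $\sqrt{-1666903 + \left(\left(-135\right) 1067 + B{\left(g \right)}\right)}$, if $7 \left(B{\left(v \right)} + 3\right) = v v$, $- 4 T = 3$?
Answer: $\frac{i \sqrt{1415021209}}{28} \approx 1343.5 i$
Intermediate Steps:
$T = - \frac{3}{4}$ ($T = \left(- \frac{1}{4}\right) 3 = - \frac{3}{4} \approx -0.75$)
$g = - \frac{825}{4}$ ($g = \left(- \frac{3}{4} - 13\right) \left(12 + 3\right) = \left(- \frac{55}{4}\right) 15 = - \frac{825}{4} \approx -206.25$)
$B{\left(v \right)} = -3 + \frac{v^{2}}{7}$ ($B{\left(v \right)} = -3 + \frac{v v}{7} = -3 + \frac{v^{2}}{7}$)
$\sqrt{-1666903 + \left(\left(-135\right) 1067 + B{\left(g \right)}\right)} = \sqrt{-1666903 - \left(144048 - \frac{680625}{112}\right)} = \sqrt{-1666903 + \left(-144045 + \left(-3 + \frac{1}{7} \cdot \frac{680625}{16}\right)\right)} = \sqrt{-1666903 + \left(-144045 + \left(-3 + \frac{680625}{112}\right)\right)} = \sqrt{-1666903 + \left(-144045 + \frac{680289}{112}\right)} = \sqrt{-1666903 - \frac{15452751}{112}} = \sqrt{- \frac{202145887}{112}} = \frac{i \sqrt{1415021209}}{28}$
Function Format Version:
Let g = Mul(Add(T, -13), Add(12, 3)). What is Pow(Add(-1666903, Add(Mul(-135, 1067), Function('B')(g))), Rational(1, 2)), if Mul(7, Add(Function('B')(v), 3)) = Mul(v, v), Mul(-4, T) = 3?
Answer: Mul(Rational(1, 28), I, Pow(1415021209, Rational(1, 2))) ≈ Mul(1343.5, I)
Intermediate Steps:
T = Rational(-3, 4) (T = Mul(Rational(-1, 4), 3) = Rational(-3, 4) ≈ -0.75000)
g = Rational(-825, 4) (g = Mul(Add(Rational(-3, 4), -13), Add(12, 3)) = Mul(Rational(-55, 4), 15) = Rational(-825, 4) ≈ -206.25)
Function('B')(v) = Add(-3, Mul(Rational(1, 7), Pow(v, 2))) (Function('B')(v) = Add(-3, Mul(Rational(1, 7), Mul(v, v))) = Add(-3, Mul(Rational(1, 7), Pow(v, 2))))
Pow(Add(-1666903, Add(Mul(-135, 1067), Function('B')(g))), Rational(1, 2)) = Pow(Add(-1666903, Add(Mul(-135, 1067), Add(-3, Mul(Rational(1, 7), Pow(Rational(-825, 4), 2))))), Rational(1, 2)) = Pow(Add(-1666903, Add(-144045, Add(-3, Mul(Rational(1, 7), Rational(680625, 16))))), Rational(1, 2)) = Pow(Add(-1666903, Add(-144045, Add(-3, Rational(680625, 112)))), Rational(1, 2)) = Pow(Add(-1666903, Add(-144045, Rational(680289, 112))), Rational(1, 2)) = Pow(Add(-1666903, Rational(-15452751, 112)), Rational(1, 2)) = Pow(Rational(-202145887, 112), Rational(1, 2)) = Mul(Rational(1, 28), I, Pow(1415021209, Rational(1, 2)))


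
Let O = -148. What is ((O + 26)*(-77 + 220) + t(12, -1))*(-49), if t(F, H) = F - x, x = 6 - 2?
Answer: 854462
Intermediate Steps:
x = 4
t(F, H) = -4 + F (t(F, H) = F - 1*4 = F - 4 = -4 + F)
((O + 26)*(-77 + 220) + t(12, -1))*(-49) = ((-148 + 26)*(-77 + 220) + (-4 + 12))*(-49) = (-122*143 + 8)*(-49) = (-17446 + 8)*(-49) = -17438*(-49) = 854462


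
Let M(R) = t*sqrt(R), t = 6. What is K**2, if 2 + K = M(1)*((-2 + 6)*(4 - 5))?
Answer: 676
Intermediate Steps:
M(R) = 6*sqrt(R)
K = -26 (K = -2 + (6*sqrt(1))*((-2 + 6)*(4 - 5)) = -2 + (6*1)*(4*(-1)) = -2 + 6*(-4) = -2 - 24 = -26)
K**2 = (-26)**2 = 676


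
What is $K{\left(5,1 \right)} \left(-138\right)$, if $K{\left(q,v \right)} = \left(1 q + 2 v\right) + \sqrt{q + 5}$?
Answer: $-966 - 138 \sqrt{10} \approx -1402.4$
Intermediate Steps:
$K{\left(q,v \right)} = q + \sqrt{5 + q} + 2 v$ ($K{\left(q,v \right)} = \left(q + 2 v\right) + \sqrt{5 + q} = q + \sqrt{5 + q} + 2 v$)
$K{\left(5,1 \right)} \left(-138\right) = \left(5 + \sqrt{5 + 5} + 2 \cdot 1\right) \left(-138\right) = \left(5 + \sqrt{10} + 2\right) \left(-138\right) = \left(7 + \sqrt{10}\right) \left(-138\right) = -966 - 138 \sqrt{10}$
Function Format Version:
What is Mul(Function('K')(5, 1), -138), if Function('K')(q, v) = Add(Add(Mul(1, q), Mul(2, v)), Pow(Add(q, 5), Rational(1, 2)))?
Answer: Add(-966, Mul(-138, Pow(10, Rational(1, 2)))) ≈ -1402.4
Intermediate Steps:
Function('K')(q, v) = Add(q, Pow(Add(5, q), Rational(1, 2)), Mul(2, v)) (Function('K')(q, v) = Add(Add(q, Mul(2, v)), Pow(Add(5, q), Rational(1, 2))) = Add(q, Pow(Add(5, q), Rational(1, 2)), Mul(2, v)))
Mul(Function('K')(5, 1), -138) = Mul(Add(5, Pow(Add(5, 5), Rational(1, 2)), Mul(2, 1)), -138) = Mul(Add(5, Pow(10, Rational(1, 2)), 2), -138) = Mul(Add(7, Pow(10, Rational(1, 2))), -138) = Add(-966, Mul(-138, Pow(10, Rational(1, 2))))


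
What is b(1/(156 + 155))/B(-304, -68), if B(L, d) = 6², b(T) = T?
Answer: 1/11196 ≈ 8.9318e-5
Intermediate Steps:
B(L, d) = 36
b(1/(156 + 155))/B(-304, -68) = 1/((156 + 155)*36) = (1/36)/311 = (1/311)*(1/36) = 1/11196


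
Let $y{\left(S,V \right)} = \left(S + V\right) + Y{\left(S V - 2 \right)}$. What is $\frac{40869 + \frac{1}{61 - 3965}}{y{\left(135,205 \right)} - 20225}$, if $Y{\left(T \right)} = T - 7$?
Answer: $\frac{159552575}{30377024} \approx 5.2524$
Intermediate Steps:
$Y{\left(T \right)} = -7 + T$ ($Y{\left(T \right)} = T - 7 = -7 + T$)
$y{\left(S,V \right)} = -9 + S + V + S V$ ($y{\left(S,V \right)} = \left(S + V\right) + \left(-7 + \left(S V - 2\right)\right) = \left(S + V\right) + \left(-7 + \left(-2 + S V\right)\right) = \left(S + V\right) + \left(-9 + S V\right) = -9 + S + V + S V$)
$\frac{40869 + \frac{1}{61 - 3965}}{y{\left(135,205 \right)} - 20225} = \frac{40869 + \frac{1}{61 - 3965}}{\left(-9 + 135 + 205 + 135 \cdot 205\right) - 20225} = \frac{40869 + \frac{1}{-3904}}{\left(-9 + 135 + 205 + 27675\right) - 20225} = \frac{40869 - \frac{1}{3904}}{28006 - 20225} = \frac{159552575}{3904 \cdot 7781} = \frac{159552575}{3904} \cdot \frac{1}{7781} = \frac{159552575}{30377024}$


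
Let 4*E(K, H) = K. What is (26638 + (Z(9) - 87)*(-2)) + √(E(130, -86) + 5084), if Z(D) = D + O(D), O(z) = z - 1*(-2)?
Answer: 26772 + 3*√2274/2 ≈ 26844.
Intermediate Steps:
E(K, H) = K/4
O(z) = 2 + z (O(z) = z + 2 = 2 + z)
Z(D) = 2 + 2*D (Z(D) = D + (2 + D) = 2 + 2*D)
(26638 + (Z(9) - 87)*(-2)) + √(E(130, -86) + 5084) = (26638 + ((2 + 2*9) - 87)*(-2)) + √((¼)*130 + 5084) = (26638 + ((2 + 18) - 87)*(-2)) + √(65/2 + 5084) = (26638 + (20 - 87)*(-2)) + √(10233/2) = (26638 - 67*(-2)) + 3*√2274/2 = (26638 + 134) + 3*√2274/2 = 26772 + 3*√2274/2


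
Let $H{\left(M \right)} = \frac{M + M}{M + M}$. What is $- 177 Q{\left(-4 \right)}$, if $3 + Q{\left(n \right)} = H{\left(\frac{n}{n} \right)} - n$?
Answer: $-354$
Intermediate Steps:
$H{\left(M \right)} = 1$ ($H{\left(M \right)} = \frac{2 M}{2 M} = 2 M \frac{1}{2 M} = 1$)
$Q{\left(n \right)} = -2 - n$ ($Q{\left(n \right)} = -3 - \left(-1 + n\right) = -2 - n$)
$- 177 Q{\left(-4 \right)} = - 177 \left(-2 - -4\right) = - 177 \left(-2 + 4\right) = \left(-177\right) 2 = -354$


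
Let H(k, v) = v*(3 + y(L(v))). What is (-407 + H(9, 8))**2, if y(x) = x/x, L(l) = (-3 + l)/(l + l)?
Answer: 140625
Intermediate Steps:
L(l) = (-3 + l)/(2*l) (L(l) = (-3 + l)/((2*l)) = (-3 + l)*(1/(2*l)) = (-3 + l)/(2*l))
y(x) = 1
H(k, v) = 4*v (H(k, v) = v*(3 + 1) = v*4 = 4*v)
(-407 + H(9, 8))**2 = (-407 + 4*8)**2 = (-407 + 32)**2 = (-375)**2 = 140625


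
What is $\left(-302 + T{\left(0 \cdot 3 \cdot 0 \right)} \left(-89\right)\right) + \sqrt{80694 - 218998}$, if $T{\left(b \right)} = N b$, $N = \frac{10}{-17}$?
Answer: $-302 + 8 i \sqrt{2161} \approx -302.0 + 371.89 i$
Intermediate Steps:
$N = - \frac{10}{17}$ ($N = 10 \left(- \frac{1}{17}\right) = - \frac{10}{17} \approx -0.58823$)
$T{\left(b \right)} = - \frac{10 b}{17}$
$\left(-302 + T{\left(0 \cdot 3 \cdot 0 \right)} \left(-89\right)\right) + \sqrt{80694 - 218998} = \left(-302 + - \frac{10 \cdot 0 \cdot 3 \cdot 0}{17} \left(-89\right)\right) + \sqrt{80694 - 218998} = \left(-302 + - \frac{10 \cdot 0 \cdot 0}{17} \left(-89\right)\right) + \sqrt{-138304} = \left(-302 + \left(- \frac{10}{17}\right) 0 \left(-89\right)\right) + 8 i \sqrt{2161} = \left(-302 + 0 \left(-89\right)\right) + 8 i \sqrt{2161} = \left(-302 + 0\right) + 8 i \sqrt{2161} = -302 + 8 i \sqrt{2161}$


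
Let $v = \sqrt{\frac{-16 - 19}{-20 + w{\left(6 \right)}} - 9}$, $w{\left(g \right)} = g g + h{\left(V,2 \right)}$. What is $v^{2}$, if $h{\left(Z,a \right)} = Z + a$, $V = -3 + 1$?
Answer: $- \frac{179}{16} \approx -11.188$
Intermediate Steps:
$V = -2$
$w{\left(g \right)} = g^{2}$ ($w{\left(g \right)} = g g + \left(-2 + 2\right) = g^{2} + 0 = g^{2}$)
$v = \frac{i \sqrt{179}}{4}$ ($v = \sqrt{\frac{-16 - 19}{-20 + 6^{2}} - 9} = \sqrt{- \frac{35}{-20 + 36} - 9} = \sqrt{- \frac{35}{16} - 9} = \sqrt{- \frac{179}{16}} = \frac{i \sqrt{179}}{4} \approx 3.3448 i$)
$v^{2} = \left(\frac{i \sqrt{179}}{4}\right)^{2} = - \frac{179}{16}$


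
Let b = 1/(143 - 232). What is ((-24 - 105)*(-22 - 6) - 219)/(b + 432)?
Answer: 301977/38447 ≈ 7.8544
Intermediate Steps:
b = -1/89 (b = 1/(-89) = -1/89 ≈ -0.011236)
((-24 - 105)*(-22 - 6) - 219)/(b + 432) = ((-24 - 105)*(-22 - 6) - 219)/(-1/89 + 432) = (-129*(-28) - 219)/(38447/89) = (3612 - 219)*(89/38447) = 3393*(89/38447) = 301977/38447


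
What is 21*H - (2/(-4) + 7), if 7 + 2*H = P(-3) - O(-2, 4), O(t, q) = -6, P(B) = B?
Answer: -97/2 ≈ -48.500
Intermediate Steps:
H = -2 (H = -7/2 + (-3 - 1*(-6))/2 = -7/2 + (-3 + 6)/2 = -7/2 + (1/2)*3 = -7/2 + 3/2 = -2)
21*H - (2/(-4) + 7) = 21*(-2) - (2/(-4) + 7) = -42 - (2*(-1/4) + 7) = -42 - (-1/2 + 7) = -42 - 1*13/2 = -42 - 13/2 = -97/2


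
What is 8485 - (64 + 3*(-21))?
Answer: 8484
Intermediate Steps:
8485 - (64 + 3*(-21)) = 8485 - (64 - 63) = 8485 - 1*1 = 8485 - 1 = 8484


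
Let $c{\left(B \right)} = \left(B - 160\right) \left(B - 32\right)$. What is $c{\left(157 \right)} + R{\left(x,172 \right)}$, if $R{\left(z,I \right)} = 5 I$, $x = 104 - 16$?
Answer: $485$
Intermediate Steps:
$x = 88$ ($x = 104 - 16 = 88$)
$c{\left(B \right)} = \left(-160 + B\right) \left(-32 + B\right)$
$c{\left(157 \right)} + R{\left(x,172 \right)} = \left(5120 + 157^{2} - 30144\right) + 5 \cdot 172 = \left(5120 + 24649 - 30144\right) + 860 = -375 + 860 = 485$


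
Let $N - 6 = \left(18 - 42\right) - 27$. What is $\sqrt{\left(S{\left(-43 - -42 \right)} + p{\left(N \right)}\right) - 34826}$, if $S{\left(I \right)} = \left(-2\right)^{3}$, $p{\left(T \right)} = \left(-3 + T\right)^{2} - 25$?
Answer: $i \sqrt{32555} \approx 180.43 i$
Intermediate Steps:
$N = -45$ ($N = 6 + \left(\left(18 - 42\right) - 27\right) = 6 - 51 = -45$)
$p{\left(T \right)} = -25 + \left(-3 + T\right)^{2}$
$S{\left(I \right)} = -8$
$\sqrt{\left(S{\left(-43 - -42 \right)} + p{\left(N \right)}\right) - 34826} = \sqrt{\left(-8 - \left(25 - \left(-3 - 45\right)^{2}\right)\right) - 34826} = \sqrt{\left(-8 - \left(25 - \left(-48\right)^{2}\right)\right) - 34826} = \sqrt{\left(-8 + \left(-25 + 2304\right)\right) - 34826} = \sqrt{\left(-8 + 2279\right) - 34826} = \sqrt{2271 - 34826} = \sqrt{-32555} = i \sqrt{32555}$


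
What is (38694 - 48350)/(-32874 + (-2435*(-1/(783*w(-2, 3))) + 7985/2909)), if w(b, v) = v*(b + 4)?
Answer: 131963550192/449227332323 ≈ 0.29376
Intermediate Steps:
w(b, v) = v*(4 + b)
(38694 - 48350)/(-32874 + (-2435*(-1/(783*w(-2, 3))) + 7985/2909)) = (38694 - 48350)/(-32874 + (-2435*(-1/(2349*(4 - 2))) + 7985/2909)) = -9656/(-32874 + (-2435/((27*(3*2))*(-29)) + 7985*(1/2909))) = -9656/(-32874 + (-2435/((27*6)*(-29)) + 7985/2909)) = -9656/(-32874 + (-2435/(162*(-29)) + 7985/2909)) = -9656/(-32874 + (-2435/(-4698) + 7985/2909)) = -9656/(-32874 + (-2435*(-1/4698) + 7985/2909)) = -9656/(-32874 + (2435/4698 + 7985/2909)) = -9656/(-32874 + 44596945/13666482) = -9656/(-449227332323/13666482) = -9656*(-13666482/449227332323) = 131963550192/449227332323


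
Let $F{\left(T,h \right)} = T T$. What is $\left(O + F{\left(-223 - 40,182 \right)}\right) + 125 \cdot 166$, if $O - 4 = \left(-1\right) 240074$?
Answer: $-150151$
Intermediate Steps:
$F{\left(T,h \right)} = T^{2}$
$O = -240070$ ($O = 4 - 240074 = -240070$)
$\left(O + F{\left(-223 - 40,182 \right)}\right) + 125 \cdot 166 = \left(-240070 + \left(-223 - 40\right)^{2}\right) + 125 \cdot 166 = \left(-240070 + \left(-263\right)^{2}\right) + 20750 = \left(-240070 + 69169\right) + 20750 = -170901 + 20750 = -150151$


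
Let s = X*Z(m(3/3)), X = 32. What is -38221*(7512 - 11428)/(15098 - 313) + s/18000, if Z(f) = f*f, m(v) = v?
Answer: 33676529014/3326625 ≈ 10123.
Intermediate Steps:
Z(f) = f²
s = 32 (s = 32*(3/3)² = 32*(3*(⅓))² = 32*1² = 32*1 = 32)
-38221*(7512 - 11428)/(15098 - 313) + s/18000 = -38221*(7512 - 11428)/(15098 - 313) + 32/18000 = -38221/(14785/(-3916)) + 32*(1/18000) = -38221/(14785*(-1/3916)) + 2/1125 = -38221/(-14785/3916) + 2/1125 = -38221*(-3916/14785) + 2/1125 = 149673436/14785 + 2/1125 = 33676529014/3326625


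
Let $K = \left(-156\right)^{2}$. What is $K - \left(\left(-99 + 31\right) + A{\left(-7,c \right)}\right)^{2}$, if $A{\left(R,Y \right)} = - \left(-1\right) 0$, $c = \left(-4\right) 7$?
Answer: $19712$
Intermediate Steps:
$c = -28$
$A{\left(R,Y \right)} = 0$ ($A{\left(R,Y \right)} = \left(-1\right) 0 = 0$)
$K = 24336$
$K - \left(\left(-99 + 31\right) + A{\left(-7,c \right)}\right)^{2} = 24336 - \left(\left(-99 + 31\right) + 0\right)^{2} = 24336 - \left(-68 + 0\right)^{2} = 24336 - \left(-68\right)^{2} = 24336 - 4624 = 19712$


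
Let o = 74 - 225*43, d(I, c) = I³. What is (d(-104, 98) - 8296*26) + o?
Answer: -1350161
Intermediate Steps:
o = -9601 (o = 74 - 9675 = -9601)
(d(-104, 98) - 8296*26) + o = ((-104)³ - 8296*26) - 9601 = (-1124864 - 215696) - 9601 = -1340560 - 9601 = -1350161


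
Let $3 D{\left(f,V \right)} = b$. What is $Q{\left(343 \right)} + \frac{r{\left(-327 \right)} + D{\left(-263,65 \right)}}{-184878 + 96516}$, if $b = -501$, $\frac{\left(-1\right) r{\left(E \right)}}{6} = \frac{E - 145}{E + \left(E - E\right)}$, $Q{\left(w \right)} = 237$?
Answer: $\frac{2282674693}{9631458} \approx 237.0$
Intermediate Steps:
$r{\left(E \right)} = - \frac{6 \left(-145 + E\right)}{E}$ ($r{\left(E \right)} = - 6 \frac{E - 145}{E + \left(E - E\right)} = - 6 \frac{-145 + E}{E + 0} = - 6 \frac{-145 + E}{E} = - \frac{6 \left(-145 + E\right)}{E}$)
$D{\left(f,V \right)} = -167$ ($D{\left(f,V \right)} = \frac{1}{3} \left(-501\right) = -167$)
$Q{\left(343 \right)} + \frac{r{\left(-327 \right)} + D{\left(-263,65 \right)}}{-184878 + 96516} = 237 + \frac{\left(-6 + \frac{870}{-327}\right) - 167}{-184878 + 96516} = 237 + \frac{\left(-6 + 870 \left(- \frac{1}{327}\right)\right) - 167}{-88362} = 237 + \left(\left(-6 - \frac{290}{109}\right) - 167\right) \left(- \frac{1}{88362}\right) = 237 + \left(- \frac{944}{109} - 167\right) \left(- \frac{1}{88362}\right) = 237 - - \frac{19147}{9631458} = 237 + \frac{19147}{9631458} = \frac{2282674693}{9631458}$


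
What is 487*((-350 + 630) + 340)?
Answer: 301940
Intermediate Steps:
487*((-350 + 630) + 340) = 487*(280 + 340) = 487*620 = 301940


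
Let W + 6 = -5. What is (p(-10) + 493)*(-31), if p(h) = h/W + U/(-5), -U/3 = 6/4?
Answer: -1687299/110 ≈ -15339.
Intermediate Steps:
W = -11 (W = -6 - 5 = -11)
U = -9/2 (U = -18/4 = -3*3/2 = -9/2 ≈ -4.5000)
p(h) = 9/10 - h/11 (p(h) = h/(-11) - 9/2/(-5) = h*(-1/11) - 9/2*(-⅕) = -h/11 + 9/10 = 9/10 - h/11)
(p(-10) + 493)*(-31) = ((9/10 - 1/11*(-10)) + 493)*(-31) = ((9/10 + 10/11) + 493)*(-31) = (199/110 + 493)*(-31) = (54429/110)*(-31) = -1687299/110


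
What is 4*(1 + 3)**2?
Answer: 64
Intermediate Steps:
4*(1 + 3)**2 = 4*4**2 = 4*16 = 64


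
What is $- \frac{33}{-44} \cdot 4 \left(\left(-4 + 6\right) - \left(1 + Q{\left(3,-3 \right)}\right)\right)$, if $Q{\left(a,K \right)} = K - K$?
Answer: $3$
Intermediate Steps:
$Q{\left(a,K \right)} = 0$
$- \frac{33}{-44} \cdot 4 \left(\left(-4 + 6\right) - \left(1 + Q{\left(3,-3 \right)}\right)\right) = - \frac{33}{-44} \cdot 4 \left(\left(-4 + 6\right) - 1\right) = \left(-33\right) \left(- \frac{1}{44}\right) 4 \left(2 + \left(-1 + 0\right)\right) = \frac{3}{4} \cdot 4 \left(2 - 1\right) = 3 \cdot 1 = 3$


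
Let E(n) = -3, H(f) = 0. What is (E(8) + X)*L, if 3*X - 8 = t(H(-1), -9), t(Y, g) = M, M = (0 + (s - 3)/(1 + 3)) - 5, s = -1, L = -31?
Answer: 217/3 ≈ 72.333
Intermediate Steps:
M = -6 (M = (0 + (-1 - 3)/(1 + 3)) - 5 = (0 - 4/4) - 5 = (0 - 4*¼) - 5 = (0 - 1) - 5 = -1 - 5 = -6)
t(Y, g) = -6
X = ⅔ (X = 8/3 + (⅓)*(-6) = 8/3 - 2 = ⅔ ≈ 0.66667)
(E(8) + X)*L = (-3 + ⅔)*(-31) = -7/3*(-31) = 217/3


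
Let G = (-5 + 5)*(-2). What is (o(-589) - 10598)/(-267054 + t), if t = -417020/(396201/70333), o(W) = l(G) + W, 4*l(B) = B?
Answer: 402936417/12285211774 ≈ 0.032798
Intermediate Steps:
G = 0 (G = 0*(-2) = 0)
l(B) = B/4
o(W) = W (o(W) = (¼)*0 + W = 0 + W = W)
t = -29330267660/396201 (t = -417020/(396201*(1/70333)) = -417020/396201/70333 = -417020*70333/396201 = -29330267660/396201 ≈ -74029.)
(o(-589) - 10598)/(-267054 + t) = (-589 - 10598)/(-267054 - 29330267660/396201) = -11187/(-135137329514/396201) = -11187*(-396201/135137329514) = 402936417/12285211774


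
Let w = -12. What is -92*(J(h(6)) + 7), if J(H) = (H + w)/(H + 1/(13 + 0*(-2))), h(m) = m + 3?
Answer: -36202/59 ≈ -613.59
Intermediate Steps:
h(m) = 3 + m
J(H) = (-12 + H)/(1/13 + H) (J(H) = (H - 12)/(H + 1/(13 + 0*(-2))) = (-12 + H)/(H + 1/(13 + 0)) = (-12 + H)/(H + 1/13) = (-12 + H)/(1/13 + H))
-92*(J(h(6)) + 7) = -92*(13*(-12 + (3 + 6))/(1 + 13*(3 + 6)) + 7) = -92*(13*(-12 + 9)/(1 + 13*9) + 7) = -92*(13*(-3)/(1 + 117) + 7) = -92*(13*(-3)/118 + 7) = -92*(13*(1/118)*(-3) + 7) = -92*(-39/118 + 7) = -92*787/118 = -36202/59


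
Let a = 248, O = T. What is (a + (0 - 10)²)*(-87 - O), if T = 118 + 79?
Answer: -98832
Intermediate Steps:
T = 197
O = 197
(a + (0 - 10)²)*(-87 - O) = (248 + (0 - 10)²)*(-87 - 1*197) = (248 + (-10)²)*(-87 - 197) = (248 + 100)*(-284) = 348*(-284) = -98832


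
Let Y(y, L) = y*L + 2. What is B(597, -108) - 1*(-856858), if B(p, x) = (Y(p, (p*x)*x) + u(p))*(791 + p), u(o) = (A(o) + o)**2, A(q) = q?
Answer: 5772110193890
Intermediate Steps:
Y(y, L) = 2 + L*y (Y(y, L) = L*y + 2 = 2 + L*y)
u(o) = 4*o**2 (u(o) = (o + o)**2 = (2*o)**2 = 4*o**2)
B(p, x) = (791 + p)*(2 + 4*p**2 + p**2*x**2) (B(p, x) = ((2 + ((p*x)*x)*p) + 4*p**2)*(791 + p) = ((2 + (p*x**2)*p) + 4*p**2)*(791 + p) = ((2 + p**2*x**2) + 4*p**2)*(791 + p) = (2 + 4*p**2 + p**2*x**2)*(791 + p) = (791 + p)*(2 + 4*p**2 + p**2*x**2))
B(597, -108) - 1*(-856858) = (1582 + 4*597**3 + 3164*597**2 + 597*(2 + 597**2*(-108)**2) + 791*597**2*(-108)**2) - 1*(-856858) = (1582 + 4*212776173 + 3164*356409 + 597*(2 + 356409*11664) + 791*356409*11664) + 856858 = (1582 + 851104692 + 1127678076 + 597*(2 + 4157154576) + 3288309269616) + 856858 = (1582 + 851104692 + 1127678076 + 597*4157154578 + 3288309269616) + 856858 = (1582 + 851104692 + 1127678076 + 2481821283066 + 3288309269616) + 856858 = 5772109337032 + 856858 = 5772110193890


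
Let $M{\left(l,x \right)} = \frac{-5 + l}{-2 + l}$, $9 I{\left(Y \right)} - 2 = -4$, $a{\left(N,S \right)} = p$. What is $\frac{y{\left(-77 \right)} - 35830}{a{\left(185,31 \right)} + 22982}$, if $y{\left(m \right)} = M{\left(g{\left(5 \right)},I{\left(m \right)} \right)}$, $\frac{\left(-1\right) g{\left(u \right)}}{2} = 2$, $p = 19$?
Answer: $- \frac{71657}{46002} \approx -1.5577$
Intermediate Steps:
$a{\left(N,S \right)} = 19$
$I{\left(Y \right)} = - \frac{2}{9}$ ($I{\left(Y \right)} = \frac{2}{9} + \frac{1}{9} \left(-4\right) = \frac{2}{9} - \frac{4}{9} = - \frac{2}{9}$)
$g{\left(u \right)} = -4$ ($g{\left(u \right)} = \left(-2\right) 2 = -4$)
$M{\left(l,x \right)} = \frac{-5 + l}{-2 + l}$
$y{\left(m \right)} = \frac{3}{2}$ ($y{\left(m \right)} = \frac{-5 - 4}{-2 - 4} = \frac{1}{-6} \left(-9\right) = \left(- \frac{1}{6}\right) \left(-9\right) = \frac{3}{2}$)
$\frac{y{\left(-77 \right)} - 35830}{a{\left(185,31 \right)} + 22982} = \frac{\frac{3}{2} - 35830}{19 + 22982} = - \frac{71657}{2 \cdot 23001} = \left(- \frac{71657}{2}\right) \frac{1}{23001} = - \frac{71657}{46002}$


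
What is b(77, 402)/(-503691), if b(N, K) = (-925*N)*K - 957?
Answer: 9544469/167897 ≈ 56.847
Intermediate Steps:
b(N, K) = -957 - 925*K*N (b(N, K) = -925*K*N - 957 = -957 - 925*K*N)
b(77, 402)/(-503691) = (-957 - 925*402*77)/(-503691) = (-957 - 28632450)*(-1/503691) = -28633407*(-1/503691) = 9544469/167897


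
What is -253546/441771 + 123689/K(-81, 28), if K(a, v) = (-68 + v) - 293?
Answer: -18242214679/49036581 ≈ -372.01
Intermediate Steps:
K(a, v) = -361 + v
-253546/441771 + 123689/K(-81, 28) = -253546/441771 + 123689/(-361 + 28) = -253546*1/441771 + 123689/(-333) = -253546/441771 + 123689*(-1/333) = -253546/441771 - 123689/333 = -18242214679/49036581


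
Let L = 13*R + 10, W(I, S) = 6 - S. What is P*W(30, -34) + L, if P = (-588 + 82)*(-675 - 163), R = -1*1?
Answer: 16961117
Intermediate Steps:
R = -1
L = -3 (L = 13*(-1) + 10 = -13 + 10 = -3)
P = 424028 (P = -506*(-838) = 424028)
P*W(30, -34) + L = 424028*(6 - 1*(-34)) - 3 = 424028*(6 + 34) - 3 = 424028*40 - 3 = 16961120 - 3 = 16961117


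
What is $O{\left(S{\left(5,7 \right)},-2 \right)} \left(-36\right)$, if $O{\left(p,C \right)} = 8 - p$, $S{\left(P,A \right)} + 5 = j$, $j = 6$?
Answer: $-252$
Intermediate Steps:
$S{\left(P,A \right)} = 1$ ($S{\left(P,A \right)} = -5 + 6 = 1$)
$O{\left(S{\left(5,7 \right)},-2 \right)} \left(-36\right) = \left(8 - 1\right) \left(-36\right) = 7 \left(-36\right) = -252$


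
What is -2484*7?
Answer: -17388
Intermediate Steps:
-2484*7 = -621*28 = -17388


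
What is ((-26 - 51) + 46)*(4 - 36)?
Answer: 992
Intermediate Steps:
((-26 - 51) + 46)*(4 - 36) = (-77 + 46)*(-32) = -31*(-32) = 992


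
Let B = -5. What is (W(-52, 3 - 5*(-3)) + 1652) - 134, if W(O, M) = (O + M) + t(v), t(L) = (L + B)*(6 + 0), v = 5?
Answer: 1484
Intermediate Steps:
t(L) = -30 + 6*L (t(L) = (L - 5)*(6 + 0) = (-5 + L)*6 = -30 + 6*L)
W(O, M) = M + O (W(O, M) = (O + M) + (-30 + 6*5) = (M + O) + (-30 + 30) = (M + O) + 0 = M + O)
(W(-52, 3 - 5*(-3)) + 1652) - 134 = (((3 - 5*(-3)) - 52) + 1652) - 134 = (((3 + 15) - 52) + 1652) - 134 = ((18 - 52) + 1652) - 134 = (-34 + 1652) - 134 = 1618 - 134 = 1484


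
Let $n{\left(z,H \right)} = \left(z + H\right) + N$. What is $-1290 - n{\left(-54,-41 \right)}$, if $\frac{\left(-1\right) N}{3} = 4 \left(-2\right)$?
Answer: $-1219$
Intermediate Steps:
$N = 24$ ($N = - 3 \cdot 4 \left(-2\right) = \left(-3\right) \left(-8\right) = 24$)
$n{\left(z,H \right)} = 24 + H + z$ ($n{\left(z,H \right)} = \left(z + H\right) + 24 = \left(H + z\right) + 24 = 24 + H + z$)
$-1290 - n{\left(-54,-41 \right)} = -1290 - \left(24 - 41 - 54\right) = -1290 - -71 = -1290 + 71 = -1219$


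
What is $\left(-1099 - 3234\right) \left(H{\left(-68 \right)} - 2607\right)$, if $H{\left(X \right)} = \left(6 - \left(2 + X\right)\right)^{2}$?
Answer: $-11166141$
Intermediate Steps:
$H{\left(X \right)} = \left(4 - X\right)^{2}$
$\left(-1099 - 3234\right) \left(H{\left(-68 \right)} - 2607\right) = \left(-1099 - 3234\right) \left(\left(-4 - 68\right)^{2} - 2607\right) = - 4333 \left(\left(-72\right)^{2} - 2607\right) = - 4333 \left(5184 - 2607\right) = \left(-4333\right) 2577 = -11166141$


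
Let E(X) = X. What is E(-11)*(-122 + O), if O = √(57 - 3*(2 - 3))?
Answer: 1342 - 22*√15 ≈ 1256.8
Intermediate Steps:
O = 2*√15 (O = √(57 - 3*(-1)) = √(57 + 3) = √60 = 2*√15 ≈ 7.7460)
E(-11)*(-122 + O) = -11*(-122 + 2*√15) = 1342 - 22*√15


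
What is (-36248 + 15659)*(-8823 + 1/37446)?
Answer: 2267439509191/12482 ≈ 1.8166e+8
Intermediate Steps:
(-36248 + 15659)*(-8823 + 1/37446) = -20589*(-8823 + 1/37446) = -20589*(-330386057/37446) = 2267439509191/12482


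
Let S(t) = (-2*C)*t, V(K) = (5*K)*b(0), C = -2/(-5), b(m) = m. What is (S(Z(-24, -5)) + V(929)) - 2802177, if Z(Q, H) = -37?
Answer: -14010737/5 ≈ -2.8021e+6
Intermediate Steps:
C = 2/5 (C = -2*(-1/5) = 2/5 ≈ 0.40000)
V(K) = 0 (V(K) = (5*K)*0 = 0)
S(t) = -4*t/5 (S(t) = (-2*2/5)*t = -4*t/5)
(S(Z(-24, -5)) + V(929)) - 2802177 = (-4/5*(-37) + 0) - 2802177 = (148/5 + 0) - 2802177 = 148/5 - 2802177 = -14010737/5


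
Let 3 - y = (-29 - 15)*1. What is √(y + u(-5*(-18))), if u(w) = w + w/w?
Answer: √138 ≈ 11.747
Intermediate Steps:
u(w) = 1 + w (u(w) = w + 1 = 1 + w)
y = 47 (y = 3 - (-29 - 15) = 3 - (-44) = 3 - 1*(-44) = 3 + 44 = 47)
√(y + u(-5*(-18))) = √(47 + (1 - 5*(-18))) = √(47 + (1 + 90)) = √(47 + 91) = √138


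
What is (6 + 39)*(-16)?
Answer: -720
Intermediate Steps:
(6 + 39)*(-16) = 45*(-16) = -720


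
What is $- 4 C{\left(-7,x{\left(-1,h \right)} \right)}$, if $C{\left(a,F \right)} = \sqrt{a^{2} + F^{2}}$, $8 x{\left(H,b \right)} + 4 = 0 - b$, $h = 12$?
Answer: $- 4 \sqrt{53} \approx -29.12$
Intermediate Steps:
$x{\left(H,b \right)} = - \frac{1}{2} - \frac{b}{8}$ ($x{\left(H,b \right)} = - \frac{1}{2} + \frac{0 - b}{8} = - \frac{1}{2} + \frac{\left(-1\right) b}{8} = - \frac{1}{2} - \frac{b}{8}$)
$C{\left(a,F \right)} = \sqrt{F^{2} + a^{2}}$
$- 4 C{\left(-7,x{\left(-1,h \right)} \right)} = - 4 \sqrt{\left(- \frac{1}{2} - \frac{3}{2}\right)^{2} + \left(-7\right)^{2}} = - 4 \sqrt{\left(- \frac{1}{2} - \frac{3}{2}\right)^{2} + 49} = - 4 \sqrt{\left(-2\right)^{2} + 49} = - 4 \sqrt{4 + 49} = - 4 \sqrt{53}$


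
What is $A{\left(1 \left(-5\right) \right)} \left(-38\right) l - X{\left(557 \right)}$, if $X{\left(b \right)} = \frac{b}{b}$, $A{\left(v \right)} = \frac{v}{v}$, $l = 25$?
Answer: $-951$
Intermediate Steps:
$A{\left(v \right)} = 1$
$X{\left(b \right)} = 1$
$A{\left(1 \left(-5\right) \right)} \left(-38\right) l - X{\left(557 \right)} = 1 \left(-38\right) 25 - 1 = \left(-38\right) 25 - 1 = -950 - 1 = -951$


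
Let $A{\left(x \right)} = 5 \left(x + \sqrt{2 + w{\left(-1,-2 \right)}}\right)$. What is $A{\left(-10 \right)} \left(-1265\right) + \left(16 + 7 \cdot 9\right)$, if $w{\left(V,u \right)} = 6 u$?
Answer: $63329 - 6325 i \sqrt{10} \approx 63329.0 - 20001.0 i$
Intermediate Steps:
$A{\left(x \right)} = 5 x + 5 i \sqrt{10}$ ($A{\left(x \right)} = 5 \left(x + \sqrt{2 + 6 \left(-2\right)}\right) = 5 \left(x + \sqrt{2 - 12}\right) = 5 \left(x + \sqrt{-10}\right) = 5 \left(x + i \sqrt{10}\right) = 5 x + 5 i \sqrt{10}$)
$A{\left(-10 \right)} \left(-1265\right) + \left(16 + 7 \cdot 9\right) = \left(5 \left(-10\right) + 5 i \sqrt{10}\right) \left(-1265\right) + \left(16 + 7 \cdot 9\right) = \left(-50 + 5 i \sqrt{10}\right) \left(-1265\right) + \left(16 + 63\right) = \left(63250 - 6325 i \sqrt{10}\right) + 79 = 63329 - 6325 i \sqrt{10}$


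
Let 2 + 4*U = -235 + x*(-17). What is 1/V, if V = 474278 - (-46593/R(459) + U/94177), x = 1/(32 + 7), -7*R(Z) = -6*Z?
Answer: 374636106/177726030761537 ≈ 2.1079e-6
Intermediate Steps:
R(Z) = 6*Z/7 (R(Z) = -(-6)*Z/7 = 6*Z/7)
x = 1/39 ≈ 0.025641
U = -2315/39 (U = -½ + (-235 + (1/39)*(-17))/4 = -½ + (-235 - 17/39)/4 = -½ + (¼)*(-9182/39) = -½ - 4591/78 = -2315/39 ≈ -59.359)
V = 177726030761537/374636106 (V = 474278 - (-46593/((6/7)*459) - 2315/39/94177) = 474278 - (-46593/2754/7 - 2315/39*1/94177) = 474278 - (-46593*7/2754 - 2315/3672903) = 474278 - (-36239/306 - 2315/3672903) = 474278 - 1*(-44367680069/374636106) = 474278 + 44367680069/374636106 = 177726030761537/374636106 ≈ 4.7440e+5)
1/V = 1/(177726030761537/374636106) = 374636106/177726030761537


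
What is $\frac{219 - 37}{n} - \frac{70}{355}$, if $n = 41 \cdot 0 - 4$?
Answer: $- \frac{6489}{142} \approx -45.697$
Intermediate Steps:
$n = -4$ ($n = 0 - 4 = -4$)
$\frac{219 - 37}{n} - \frac{70}{355} = \frac{219 - 37}{-4} - \frac{70}{355} = 182 \left(- \frac{1}{4}\right) - \frac{14}{71} = - \frac{91}{2} - \frac{14}{71} = - \frac{6489}{142}$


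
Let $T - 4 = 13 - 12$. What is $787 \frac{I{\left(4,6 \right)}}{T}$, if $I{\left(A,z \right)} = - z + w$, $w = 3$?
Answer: $- \frac{2361}{5} \approx -472.2$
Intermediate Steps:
$I{\left(A,z \right)} = 3 - z$ ($I{\left(A,z \right)} = - z + 3 = 3 - z$)
$T = 5$ ($T = 4 + \left(13 - 12\right) = 4 + 1 = 5$)
$787 \frac{I{\left(4,6 \right)}}{T} = 787 \frac{3 - 6}{5} = 787 \left(3 - 6\right) \frac{1}{5} = 787 \left(\left(-3\right) \frac{1}{5}\right) = 787 \left(- \frac{3}{5}\right) = - \frac{2361}{5}$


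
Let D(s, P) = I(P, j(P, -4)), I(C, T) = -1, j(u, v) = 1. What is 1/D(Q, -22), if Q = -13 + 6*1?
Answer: -1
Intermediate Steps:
Q = -7 (Q = -13 + 6 = -7)
D(s, P) = -1
1/D(Q, -22) = 1/(-1) = -1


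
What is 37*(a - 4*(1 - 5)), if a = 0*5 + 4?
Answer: 740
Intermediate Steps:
a = 4 (a = 0 + 4 = 4)
37*(a - 4*(1 - 5)) = 37*(4 - 4*(1 - 5)) = 37*(4 - 4*(-4)) = 37*(4 + 16) = 37*20 = 740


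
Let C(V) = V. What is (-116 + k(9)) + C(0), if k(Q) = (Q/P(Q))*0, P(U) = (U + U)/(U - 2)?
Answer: -116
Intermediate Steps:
P(U) = 2*U/(-2 + U) (P(U) = (2*U)/(-2 + U) = 2*U/(-2 + U))
k(Q) = 0 (k(Q) = (Q/((2*Q/(-2 + Q))))*0 = (Q*((-2 + Q)/(2*Q)))*0 = (-1 + Q/2)*0 = 0)
(-116 + k(9)) + C(0) = (-116 + 0) + 0 = -116 + 0 = -116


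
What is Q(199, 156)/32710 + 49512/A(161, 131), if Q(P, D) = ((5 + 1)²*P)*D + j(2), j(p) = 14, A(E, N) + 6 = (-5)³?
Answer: -736566091/2142505 ≈ -343.79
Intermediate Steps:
A(E, N) = -131 (A(E, N) = -6 + (-5)³ = -6 - 125 = -131)
Q(P, D) = 14 + 36*D*P (Q(P, D) = ((5 + 1)²*P)*D + 14 = (6²*P)*D + 14 = (36*P)*D + 14 = 36*D*P + 14 = 14 + 36*D*P)
Q(199, 156)/32710 + 49512/A(161, 131) = (14 + 36*156*199)/32710 + 49512/(-131) = (14 + 1117584)*(1/32710) + 49512*(-1/131) = 1117598*(1/32710) - 49512/131 = 558799/16355 - 49512/131 = -736566091/2142505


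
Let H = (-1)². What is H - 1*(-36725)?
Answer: 36726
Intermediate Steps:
H = 1
H - 1*(-36725) = 1 - 1*(-36725) = 1 + 36725 = 36726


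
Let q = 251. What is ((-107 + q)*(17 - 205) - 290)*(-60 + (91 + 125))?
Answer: -4268472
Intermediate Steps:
((-107 + q)*(17 - 205) - 290)*(-60 + (91 + 125)) = ((-107 + 251)*(17 - 205) - 290)*(-60 + (91 + 125)) = (144*(-188) - 290)*(-60 + 216) = (-27072 - 290)*156 = -27362*156 = -4268472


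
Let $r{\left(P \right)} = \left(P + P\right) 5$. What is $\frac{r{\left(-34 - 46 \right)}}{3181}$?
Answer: $- \frac{800}{3181} \approx -0.25149$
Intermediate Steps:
$r{\left(P \right)} = 10 P$ ($r{\left(P \right)} = 2 P 5 = 10 P$)
$\frac{r{\left(-34 - 46 \right)}}{3181} = \frac{10 \left(-34 - 46\right)}{3181} = 10 \left(-34 - 46\right) \frac{1}{3181} = 10 \left(-80\right) \frac{1}{3181} = \left(-800\right) \frac{1}{3181} = - \frac{800}{3181}$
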